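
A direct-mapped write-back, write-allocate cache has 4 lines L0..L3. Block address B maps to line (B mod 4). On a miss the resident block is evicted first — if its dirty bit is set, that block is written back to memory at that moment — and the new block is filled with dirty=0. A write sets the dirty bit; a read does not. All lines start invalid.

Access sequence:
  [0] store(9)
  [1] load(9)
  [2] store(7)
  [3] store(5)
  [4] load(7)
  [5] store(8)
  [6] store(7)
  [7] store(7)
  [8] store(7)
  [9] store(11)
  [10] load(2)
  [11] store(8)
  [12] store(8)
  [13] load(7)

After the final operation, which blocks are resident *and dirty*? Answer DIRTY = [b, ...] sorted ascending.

DIRTY = [5, 8]

  0 | W B9 → L1 miss [D]
  1 | R B9 → L1 hit [D]
  2 | W B7 → L3 miss [D]
  3 | W B5 → L1 miss wb→B9 [D]
  4 | R B7 → L3 hit [D]
  5 | W B8 → L0 miss [D]
  6 | W B7 → L3 hit [D]
  7 | W B7 → L3 hit [D]
  8 | W B7 → L3 hit [D]
  9 | W B11 → L3 miss wb→B7 [D]
  10 | R B2 → L2 miss [-]
  11 | W B8 → L0 hit [D]
  12 | W B8 → L0 hit [D]
  13 | R B7 → L3 miss wb→B11 [-]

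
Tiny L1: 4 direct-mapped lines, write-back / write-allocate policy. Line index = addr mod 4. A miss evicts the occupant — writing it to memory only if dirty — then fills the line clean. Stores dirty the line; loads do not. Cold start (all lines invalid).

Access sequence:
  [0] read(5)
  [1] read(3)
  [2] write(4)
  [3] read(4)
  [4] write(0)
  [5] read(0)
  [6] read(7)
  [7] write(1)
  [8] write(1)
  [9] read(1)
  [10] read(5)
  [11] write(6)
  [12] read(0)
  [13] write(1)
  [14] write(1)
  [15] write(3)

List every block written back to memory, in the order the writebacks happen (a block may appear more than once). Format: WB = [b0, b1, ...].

WB = [4, 1]

0: R B5 -> L1 miss  d=-]
1: R B3 -> L3 miss  d=-]
2: W B4 -> L0 miss  d=D]
3: R B4 -> L0 hit  d=D]
4: W B0 -> L0 miss wb->B4  d=D]
5: R B0 -> L0 hit  d=D]
6: R B7 -> L3 miss  d=-]
7: W B1 -> L1 miss  d=D]
8: W B1 -> L1 hit  d=D]
9: R B1 -> L1 hit  d=D]
10: R B5 -> L1 miss wb->B1  d=-]
11: W B6 -> L2 miss  d=D]
12: R B0 -> L0 hit  d=D]
13: W B1 -> L1 miss  d=D]
14: W B1 -> L1 hit  d=D]
15: W B3 -> L3 miss  d=D]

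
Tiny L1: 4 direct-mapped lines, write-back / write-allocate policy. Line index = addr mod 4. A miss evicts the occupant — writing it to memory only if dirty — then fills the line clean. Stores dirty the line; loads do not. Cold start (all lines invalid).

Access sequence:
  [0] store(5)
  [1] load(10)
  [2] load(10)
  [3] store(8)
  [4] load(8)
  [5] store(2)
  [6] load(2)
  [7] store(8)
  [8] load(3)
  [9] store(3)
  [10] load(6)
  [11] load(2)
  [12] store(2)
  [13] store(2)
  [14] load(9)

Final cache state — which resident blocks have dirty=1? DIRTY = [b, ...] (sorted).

DIRTY = [2, 3, 8]

  0 | W B5 → L1 miss [D]
  1 | R B10 → L2 miss [-]
  2 | R B10 → L2 hit [-]
  3 | W B8 → L0 miss [D]
  4 | R B8 → L0 hit [D]
  5 | W B2 → L2 miss [D]
  6 | R B2 → L2 hit [D]
  7 | W B8 → L0 hit [D]
  8 | R B3 → L3 miss [-]
  9 | W B3 → L3 hit [D]
  10 | R B6 → L2 miss wb→B2 [-]
  11 | R B2 → L2 miss [-]
  12 | W B2 → L2 hit [D]
  13 | W B2 → L2 hit [D]
  14 | R B9 → L1 miss wb→B5 [-]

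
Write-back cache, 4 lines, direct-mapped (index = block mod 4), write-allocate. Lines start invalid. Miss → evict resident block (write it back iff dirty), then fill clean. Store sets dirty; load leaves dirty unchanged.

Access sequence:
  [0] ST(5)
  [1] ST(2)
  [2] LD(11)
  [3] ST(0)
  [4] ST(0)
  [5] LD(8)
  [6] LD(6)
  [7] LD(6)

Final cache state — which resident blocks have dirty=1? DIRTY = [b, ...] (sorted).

DIRTY = [5]

  0 | W B5 → L1 miss [D]
  1 | W B2 → L2 miss [D]
  2 | R B11 → L3 miss [-]
  3 | W B0 → L0 miss [D]
  4 | W B0 → L0 hit [D]
  5 | R B8 → L0 miss wb→B0 [-]
  6 | R B6 → L2 miss wb→B2 [-]
  7 | R B6 → L2 hit [-]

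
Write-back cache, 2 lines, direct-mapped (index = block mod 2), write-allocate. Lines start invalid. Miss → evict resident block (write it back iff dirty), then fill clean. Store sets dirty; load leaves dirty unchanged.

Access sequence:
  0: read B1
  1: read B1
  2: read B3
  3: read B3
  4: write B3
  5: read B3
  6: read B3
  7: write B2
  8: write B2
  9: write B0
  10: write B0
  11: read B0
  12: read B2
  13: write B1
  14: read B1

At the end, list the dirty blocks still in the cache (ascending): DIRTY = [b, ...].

DIRTY = [1]

  0 | R B1 → L1 miss [-]
  1 | R B1 → L1 hit [-]
  2 | R B3 → L1 miss [-]
  3 | R B3 → L1 hit [-]
  4 | W B3 → L1 hit [D]
  5 | R B3 → L1 hit [D]
  6 | R B3 → L1 hit [D]
  7 | W B2 → L0 miss [D]
  8 | W B2 → L0 hit [D]
  9 | W B0 → L0 miss wb→B2 [D]
  10 | W B0 → L0 hit [D]
  11 | R B0 → L0 hit [D]
  12 | R B2 → L0 miss wb→B0 [-]
  13 | W B1 → L1 miss wb→B3 [D]
  14 | R B1 → L1 hit [D]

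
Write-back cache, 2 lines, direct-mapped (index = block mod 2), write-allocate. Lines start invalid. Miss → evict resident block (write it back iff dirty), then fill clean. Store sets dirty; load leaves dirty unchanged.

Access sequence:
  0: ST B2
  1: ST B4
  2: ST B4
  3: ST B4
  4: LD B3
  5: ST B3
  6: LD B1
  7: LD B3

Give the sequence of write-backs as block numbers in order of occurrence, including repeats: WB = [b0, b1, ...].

WB = [2, 3]

0: W B2 → L0 miss [D]
1: W B4 → L0 miss wb→B2 [D]
2: W B4 → L0 hit [D]
3: W B4 → L0 hit [D]
4: R B3 → L1 miss [-]
5: W B3 → L1 hit [D]
6: R B1 → L1 miss wb→B3 [-]
7: R B3 → L1 miss [-]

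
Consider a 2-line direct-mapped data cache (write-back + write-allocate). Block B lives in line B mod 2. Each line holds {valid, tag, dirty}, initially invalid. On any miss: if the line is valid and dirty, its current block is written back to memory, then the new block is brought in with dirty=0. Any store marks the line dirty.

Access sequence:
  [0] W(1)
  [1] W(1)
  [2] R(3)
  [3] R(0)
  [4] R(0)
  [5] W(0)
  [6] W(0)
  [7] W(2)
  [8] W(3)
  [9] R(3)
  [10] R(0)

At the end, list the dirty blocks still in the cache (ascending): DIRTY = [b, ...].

0: W B1 → L1 miss [D]
1: W B1 → L1 hit [D]
2: R B3 → L1 miss wb→B1 [-]
3: R B0 → L0 miss [-]
4: R B0 → L0 hit [-]
5: W B0 → L0 hit [D]
6: W B0 → L0 hit [D]
7: W B2 → L0 miss wb→B0 [D]
8: W B3 → L1 hit [D]
9: R B3 → L1 hit [D]
10: R B0 → L0 miss wb→B2 [-]

DIRTY = [3]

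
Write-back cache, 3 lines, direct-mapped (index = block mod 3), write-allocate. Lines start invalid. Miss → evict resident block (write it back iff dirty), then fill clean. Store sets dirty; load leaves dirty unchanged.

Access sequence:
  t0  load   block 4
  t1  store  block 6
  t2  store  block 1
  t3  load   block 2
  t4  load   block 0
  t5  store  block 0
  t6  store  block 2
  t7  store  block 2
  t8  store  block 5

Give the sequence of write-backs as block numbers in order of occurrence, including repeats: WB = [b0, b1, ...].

  0 | R B4 → L1 miss [-]
  1 | W B6 → L0 miss [D]
  2 | W B1 → L1 miss [D]
  3 | R B2 → L2 miss [-]
  4 | R B0 → L0 miss wb→B6 [-]
  5 | W B0 → L0 hit [D]
  6 | W B2 → L2 hit [D]
  7 | W B2 → L2 hit [D]
  8 | W B5 → L2 miss wb→B2 [D]

WB = [6, 2]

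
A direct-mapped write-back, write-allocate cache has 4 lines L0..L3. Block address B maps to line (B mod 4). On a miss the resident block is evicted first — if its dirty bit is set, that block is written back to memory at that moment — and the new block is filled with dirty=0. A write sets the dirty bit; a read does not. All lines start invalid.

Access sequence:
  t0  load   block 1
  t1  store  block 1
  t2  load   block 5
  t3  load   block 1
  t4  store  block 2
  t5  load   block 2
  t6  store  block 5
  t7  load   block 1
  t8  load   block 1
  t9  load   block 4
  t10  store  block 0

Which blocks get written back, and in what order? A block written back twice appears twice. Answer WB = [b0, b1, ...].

0: R B1 → L1 miss [-]
1: W B1 → L1 hit [D]
2: R B5 → L1 miss wb→B1 [-]
3: R B1 → L1 miss [-]
4: W B2 → L2 miss [D]
5: R B2 → L2 hit [D]
6: W B5 → L1 miss [D]
7: R B1 → L1 miss wb→B5 [-]
8: R B1 → L1 hit [-]
9: R B4 → L0 miss [-]
10: W B0 → L0 miss [D]

WB = [1, 5]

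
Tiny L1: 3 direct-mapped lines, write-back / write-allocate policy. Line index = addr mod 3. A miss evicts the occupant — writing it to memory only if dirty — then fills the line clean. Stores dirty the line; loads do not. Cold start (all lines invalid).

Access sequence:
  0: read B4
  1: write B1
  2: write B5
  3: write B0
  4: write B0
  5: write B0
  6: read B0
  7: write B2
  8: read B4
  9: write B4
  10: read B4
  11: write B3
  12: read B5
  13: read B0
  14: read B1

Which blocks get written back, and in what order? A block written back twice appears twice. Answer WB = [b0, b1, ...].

  0 | R B4 → L1 miss [-]
  1 | W B1 → L1 miss [D]
  2 | W B5 → L2 miss [D]
  3 | W B0 → L0 miss [D]
  4 | W B0 → L0 hit [D]
  5 | W B0 → L0 hit [D]
  6 | R B0 → L0 hit [D]
  7 | W B2 → L2 miss wb→B5 [D]
  8 | R B4 → L1 miss wb→B1 [-]
  9 | W B4 → L1 hit [D]
  10 | R B4 → L1 hit [D]
  11 | W B3 → L0 miss wb→B0 [D]
  12 | R B5 → L2 miss wb→B2 [-]
  13 | R B0 → L0 miss wb→B3 [-]
  14 | R B1 → L1 miss wb→B4 [-]

WB = [5, 1, 0, 2, 3, 4]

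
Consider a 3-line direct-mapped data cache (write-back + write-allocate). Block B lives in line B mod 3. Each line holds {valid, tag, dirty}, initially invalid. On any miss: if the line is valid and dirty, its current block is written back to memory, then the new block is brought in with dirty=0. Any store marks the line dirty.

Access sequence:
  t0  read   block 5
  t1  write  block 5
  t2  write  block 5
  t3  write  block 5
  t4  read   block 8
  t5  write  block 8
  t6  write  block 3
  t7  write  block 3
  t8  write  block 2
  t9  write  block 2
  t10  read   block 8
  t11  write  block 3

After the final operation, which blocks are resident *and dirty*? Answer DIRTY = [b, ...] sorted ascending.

DIRTY = [3]

  0 | R B5 → L2 miss [-]
  1 | W B5 → L2 hit [D]
  2 | W B5 → L2 hit [D]
  3 | W B5 → L2 hit [D]
  4 | R B8 → L2 miss wb→B5 [-]
  5 | W B8 → L2 hit [D]
  6 | W B3 → L0 miss [D]
  7 | W B3 → L0 hit [D]
  8 | W B2 → L2 miss wb→B8 [D]
  9 | W B2 → L2 hit [D]
  10 | R B8 → L2 miss wb→B2 [-]
  11 | W B3 → L0 hit [D]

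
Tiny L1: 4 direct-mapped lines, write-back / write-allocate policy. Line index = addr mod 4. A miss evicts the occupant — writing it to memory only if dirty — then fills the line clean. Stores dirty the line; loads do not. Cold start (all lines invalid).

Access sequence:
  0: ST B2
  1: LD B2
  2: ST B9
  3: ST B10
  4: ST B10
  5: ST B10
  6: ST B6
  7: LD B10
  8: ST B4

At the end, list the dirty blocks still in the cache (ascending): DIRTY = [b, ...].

  0 | W B2 → L2 miss [D]
  1 | R B2 → L2 hit [D]
  2 | W B9 → L1 miss [D]
  3 | W B10 → L2 miss wb→B2 [D]
  4 | W B10 → L2 hit [D]
  5 | W B10 → L2 hit [D]
  6 | W B6 → L2 miss wb→B10 [D]
  7 | R B10 → L2 miss wb→B6 [-]
  8 | W B4 → L0 miss [D]

DIRTY = [4, 9]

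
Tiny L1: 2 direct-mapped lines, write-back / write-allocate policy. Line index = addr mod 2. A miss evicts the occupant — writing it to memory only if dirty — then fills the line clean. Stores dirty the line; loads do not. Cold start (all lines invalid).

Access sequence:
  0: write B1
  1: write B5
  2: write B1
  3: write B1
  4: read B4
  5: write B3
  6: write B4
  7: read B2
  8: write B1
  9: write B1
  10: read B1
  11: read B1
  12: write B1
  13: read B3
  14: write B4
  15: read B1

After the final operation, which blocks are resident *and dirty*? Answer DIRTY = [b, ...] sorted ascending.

0: W B1 -> L1 miss  d=D]
1: W B5 -> L1 miss wb->B1  d=D]
2: W B1 -> L1 miss wb->B5  d=D]
3: W B1 -> L1 hit  d=D]
4: R B4 -> L0 miss  d=-]
5: W B3 -> L1 miss wb->B1  d=D]
6: W B4 -> L0 hit  d=D]
7: R B2 -> L0 miss wb->B4  d=-]
8: W B1 -> L1 miss wb->B3  d=D]
9: W B1 -> L1 hit  d=D]
10: R B1 -> L1 hit  d=D]
11: R B1 -> L1 hit  d=D]
12: W B1 -> L1 hit  d=D]
13: R B3 -> L1 miss wb->B1  d=-]
14: W B4 -> L0 miss  d=D]
15: R B1 -> L1 miss  d=-]

DIRTY = [4]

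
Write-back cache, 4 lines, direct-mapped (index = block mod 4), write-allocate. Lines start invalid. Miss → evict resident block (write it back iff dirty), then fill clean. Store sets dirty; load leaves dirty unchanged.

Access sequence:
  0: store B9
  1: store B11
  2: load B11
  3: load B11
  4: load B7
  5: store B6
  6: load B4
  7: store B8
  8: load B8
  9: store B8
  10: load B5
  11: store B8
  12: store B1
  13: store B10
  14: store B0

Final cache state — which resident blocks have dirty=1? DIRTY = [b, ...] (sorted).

DIRTY = [0, 1, 10]

0: W B9 -> L1 miss  d=D]
1: W B11 -> L3 miss  d=D]
2: R B11 -> L3 hit  d=D]
3: R B11 -> L3 hit  d=D]
4: R B7 -> L3 miss wb->B11  d=-]
5: W B6 -> L2 miss  d=D]
6: R B4 -> L0 miss  d=-]
7: W B8 -> L0 miss  d=D]
8: R B8 -> L0 hit  d=D]
9: W B8 -> L0 hit  d=D]
10: R B5 -> L1 miss wb->B9  d=-]
11: W B8 -> L0 hit  d=D]
12: W B1 -> L1 miss  d=D]
13: W B10 -> L2 miss wb->B6  d=D]
14: W B0 -> L0 miss wb->B8  d=D]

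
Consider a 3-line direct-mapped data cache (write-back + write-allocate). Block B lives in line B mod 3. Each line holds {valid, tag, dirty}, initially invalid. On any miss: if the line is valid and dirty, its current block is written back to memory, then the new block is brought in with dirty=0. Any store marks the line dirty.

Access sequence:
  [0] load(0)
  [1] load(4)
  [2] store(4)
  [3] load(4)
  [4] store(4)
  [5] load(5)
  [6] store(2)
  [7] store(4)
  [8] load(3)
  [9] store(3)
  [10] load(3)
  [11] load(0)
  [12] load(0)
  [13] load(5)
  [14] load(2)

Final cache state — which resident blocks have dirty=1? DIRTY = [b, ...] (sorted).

DIRTY = [4]

0: R B0 → L0 miss [-]
1: R B4 → L1 miss [-]
2: W B4 → L1 hit [D]
3: R B4 → L1 hit [D]
4: W B4 → L1 hit [D]
5: R B5 → L2 miss [-]
6: W B2 → L2 miss [D]
7: W B4 → L1 hit [D]
8: R B3 → L0 miss [-]
9: W B3 → L0 hit [D]
10: R B3 → L0 hit [D]
11: R B0 → L0 miss wb→B3 [-]
12: R B0 → L0 hit [-]
13: R B5 → L2 miss wb→B2 [-]
14: R B2 → L2 miss [-]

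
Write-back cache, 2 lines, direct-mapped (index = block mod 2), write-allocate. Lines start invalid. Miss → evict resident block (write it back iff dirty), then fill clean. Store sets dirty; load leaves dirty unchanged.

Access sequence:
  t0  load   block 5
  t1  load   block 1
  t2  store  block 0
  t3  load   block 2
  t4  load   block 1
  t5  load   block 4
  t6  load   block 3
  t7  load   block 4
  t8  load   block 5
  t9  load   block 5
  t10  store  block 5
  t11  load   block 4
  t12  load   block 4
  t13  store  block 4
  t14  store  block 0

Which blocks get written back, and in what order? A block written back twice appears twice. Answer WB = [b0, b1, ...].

0: R B5 -> L1 miss  d=-]
1: R B1 -> L1 miss  d=-]
2: W B0 -> L0 miss  d=D]
3: R B2 -> L0 miss wb->B0  d=-]
4: R B1 -> L1 hit  d=-]
5: R B4 -> L0 miss  d=-]
6: R B3 -> L1 miss  d=-]
7: R B4 -> L0 hit  d=-]
8: R B5 -> L1 miss  d=-]
9: R B5 -> L1 hit  d=-]
10: W B5 -> L1 hit  d=D]
11: R B4 -> L0 hit  d=-]
12: R B4 -> L0 hit  d=-]
13: W B4 -> L0 hit  d=D]
14: W B0 -> L0 miss wb->B4  d=D]

WB = [0, 4]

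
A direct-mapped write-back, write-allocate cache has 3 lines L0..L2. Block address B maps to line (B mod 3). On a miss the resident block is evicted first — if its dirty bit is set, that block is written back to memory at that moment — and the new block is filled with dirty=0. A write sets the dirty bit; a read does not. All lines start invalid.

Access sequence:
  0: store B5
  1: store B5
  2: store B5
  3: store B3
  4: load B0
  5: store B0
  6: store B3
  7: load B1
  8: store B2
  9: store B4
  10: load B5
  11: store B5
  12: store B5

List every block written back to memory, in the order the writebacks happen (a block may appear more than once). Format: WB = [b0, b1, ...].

WB = [3, 0, 5, 2]

  0 | W B5 → L2 miss [D]
  1 | W B5 → L2 hit [D]
  2 | W B5 → L2 hit [D]
  3 | W B3 → L0 miss [D]
  4 | R B0 → L0 miss wb→B3 [-]
  5 | W B0 → L0 hit [D]
  6 | W B3 → L0 miss wb→B0 [D]
  7 | R B1 → L1 miss [-]
  8 | W B2 → L2 miss wb→B5 [D]
  9 | W B4 → L1 miss [D]
  10 | R B5 → L2 miss wb→B2 [-]
  11 | W B5 → L2 hit [D]
  12 | W B5 → L2 hit [D]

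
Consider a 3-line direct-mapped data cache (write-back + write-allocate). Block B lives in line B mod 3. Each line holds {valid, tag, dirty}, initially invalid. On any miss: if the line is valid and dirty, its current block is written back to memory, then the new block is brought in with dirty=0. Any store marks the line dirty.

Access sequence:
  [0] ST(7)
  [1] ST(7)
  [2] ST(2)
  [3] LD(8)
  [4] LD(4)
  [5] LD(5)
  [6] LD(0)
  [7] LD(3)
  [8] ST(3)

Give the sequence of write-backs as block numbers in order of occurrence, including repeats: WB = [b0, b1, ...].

WB = [2, 7]

0: W B7 → L1 miss [D]
1: W B7 → L1 hit [D]
2: W B2 → L2 miss [D]
3: R B8 → L2 miss wb→B2 [-]
4: R B4 → L1 miss wb→B7 [-]
5: R B5 → L2 miss [-]
6: R B0 → L0 miss [-]
7: R B3 → L0 miss [-]
8: W B3 → L0 hit [D]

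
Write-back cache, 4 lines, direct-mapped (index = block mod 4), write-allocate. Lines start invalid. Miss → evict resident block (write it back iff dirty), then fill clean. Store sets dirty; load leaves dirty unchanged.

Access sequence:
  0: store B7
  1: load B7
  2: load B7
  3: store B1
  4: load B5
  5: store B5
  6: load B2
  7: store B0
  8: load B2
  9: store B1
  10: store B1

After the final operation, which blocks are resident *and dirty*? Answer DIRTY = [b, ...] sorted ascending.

0: W B7 → L3 miss [D]
1: R B7 → L3 hit [D]
2: R B7 → L3 hit [D]
3: W B1 → L1 miss [D]
4: R B5 → L1 miss wb→B1 [-]
5: W B5 → L1 hit [D]
6: R B2 → L2 miss [-]
7: W B0 → L0 miss [D]
8: R B2 → L2 hit [-]
9: W B1 → L1 miss wb→B5 [D]
10: W B1 → L1 hit [D]

DIRTY = [0, 1, 7]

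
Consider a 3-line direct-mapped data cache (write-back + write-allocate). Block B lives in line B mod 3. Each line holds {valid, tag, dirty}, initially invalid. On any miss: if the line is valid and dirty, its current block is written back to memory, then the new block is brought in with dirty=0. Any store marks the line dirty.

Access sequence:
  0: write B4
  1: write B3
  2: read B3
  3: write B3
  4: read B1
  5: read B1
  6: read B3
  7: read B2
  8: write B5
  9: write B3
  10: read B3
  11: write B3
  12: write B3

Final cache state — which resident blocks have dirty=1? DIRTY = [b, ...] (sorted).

DIRTY = [3, 5]

  0 | W B4 → L1 miss [D]
  1 | W B3 → L0 miss [D]
  2 | R B3 → L0 hit [D]
  3 | W B3 → L0 hit [D]
  4 | R B1 → L1 miss wb→B4 [-]
  5 | R B1 → L1 hit [-]
  6 | R B3 → L0 hit [D]
  7 | R B2 → L2 miss [-]
  8 | W B5 → L2 miss [D]
  9 | W B3 → L0 hit [D]
  10 | R B3 → L0 hit [D]
  11 | W B3 → L0 hit [D]
  12 | W B3 → L0 hit [D]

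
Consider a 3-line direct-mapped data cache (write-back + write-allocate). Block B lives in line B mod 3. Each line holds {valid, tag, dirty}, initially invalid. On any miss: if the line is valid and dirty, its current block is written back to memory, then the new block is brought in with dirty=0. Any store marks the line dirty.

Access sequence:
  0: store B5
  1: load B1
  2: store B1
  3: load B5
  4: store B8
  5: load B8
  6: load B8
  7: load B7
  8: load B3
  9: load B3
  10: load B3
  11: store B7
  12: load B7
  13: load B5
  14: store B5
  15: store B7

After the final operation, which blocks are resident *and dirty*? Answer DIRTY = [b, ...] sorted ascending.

  0 | W B5 → L2 miss [D]
  1 | R B1 → L1 miss [-]
  2 | W B1 → L1 hit [D]
  3 | R B5 → L2 hit [D]
  4 | W B8 → L2 miss wb→B5 [D]
  5 | R B8 → L2 hit [D]
  6 | R B8 → L2 hit [D]
  7 | R B7 → L1 miss wb→B1 [-]
  8 | R B3 → L0 miss [-]
  9 | R B3 → L0 hit [-]
  10 | R B3 → L0 hit [-]
  11 | W B7 → L1 hit [D]
  12 | R B7 → L1 hit [D]
  13 | R B5 → L2 miss wb→B8 [-]
  14 | W B5 → L2 hit [D]
  15 | W B7 → L1 hit [D]

DIRTY = [5, 7]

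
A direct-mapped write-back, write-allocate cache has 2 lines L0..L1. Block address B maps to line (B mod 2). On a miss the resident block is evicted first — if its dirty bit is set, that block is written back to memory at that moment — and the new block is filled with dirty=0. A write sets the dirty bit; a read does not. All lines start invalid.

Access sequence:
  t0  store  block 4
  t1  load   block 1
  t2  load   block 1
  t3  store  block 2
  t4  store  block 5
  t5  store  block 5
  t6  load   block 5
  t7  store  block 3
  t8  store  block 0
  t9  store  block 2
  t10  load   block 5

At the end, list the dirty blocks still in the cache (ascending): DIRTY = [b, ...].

DIRTY = [2]

0: W B4 -> L0 miss  d=D]
1: R B1 -> L1 miss  d=-]
2: R B1 -> L1 hit  d=-]
3: W B2 -> L0 miss wb->B4  d=D]
4: W B5 -> L1 miss  d=D]
5: W B5 -> L1 hit  d=D]
6: R B5 -> L1 hit  d=D]
7: W B3 -> L1 miss wb->B5  d=D]
8: W B0 -> L0 miss wb->B2  d=D]
9: W B2 -> L0 miss wb->B0  d=D]
10: R B5 -> L1 miss wb->B3  d=-]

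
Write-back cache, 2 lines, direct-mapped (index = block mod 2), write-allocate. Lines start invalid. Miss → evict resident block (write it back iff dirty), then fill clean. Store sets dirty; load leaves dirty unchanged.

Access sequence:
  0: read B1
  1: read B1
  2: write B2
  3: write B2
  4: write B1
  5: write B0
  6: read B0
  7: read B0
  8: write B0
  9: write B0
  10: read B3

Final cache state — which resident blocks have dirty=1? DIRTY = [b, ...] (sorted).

0: R B1 → L1 miss [-]
1: R B1 → L1 hit [-]
2: W B2 → L0 miss [D]
3: W B2 → L0 hit [D]
4: W B1 → L1 hit [D]
5: W B0 → L0 miss wb→B2 [D]
6: R B0 → L0 hit [D]
7: R B0 → L0 hit [D]
8: W B0 → L0 hit [D]
9: W B0 → L0 hit [D]
10: R B3 → L1 miss wb→B1 [-]

DIRTY = [0]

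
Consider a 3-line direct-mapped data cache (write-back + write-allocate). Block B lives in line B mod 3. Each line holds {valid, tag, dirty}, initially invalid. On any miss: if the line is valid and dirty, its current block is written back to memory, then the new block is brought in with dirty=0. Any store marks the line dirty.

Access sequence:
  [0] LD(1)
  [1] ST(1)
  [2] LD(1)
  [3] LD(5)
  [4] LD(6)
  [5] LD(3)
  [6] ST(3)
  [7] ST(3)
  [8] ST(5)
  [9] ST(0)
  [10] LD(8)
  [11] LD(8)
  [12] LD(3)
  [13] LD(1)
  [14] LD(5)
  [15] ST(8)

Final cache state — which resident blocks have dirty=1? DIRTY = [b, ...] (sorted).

  0 | R B1 → L1 miss [-]
  1 | W B1 → L1 hit [D]
  2 | R B1 → L1 hit [D]
  3 | R B5 → L2 miss [-]
  4 | R B6 → L0 miss [-]
  5 | R B3 → L0 miss [-]
  6 | W B3 → L0 hit [D]
  7 | W B3 → L0 hit [D]
  8 | W B5 → L2 hit [D]
  9 | W B0 → L0 miss wb→B3 [D]
  10 | R B8 → L2 miss wb→B5 [-]
  11 | R B8 → L2 hit [-]
  12 | R B3 → L0 miss wb→B0 [-]
  13 | R B1 → L1 hit [D]
  14 | R B5 → L2 miss [-]
  15 | W B8 → L2 miss [D]

DIRTY = [1, 8]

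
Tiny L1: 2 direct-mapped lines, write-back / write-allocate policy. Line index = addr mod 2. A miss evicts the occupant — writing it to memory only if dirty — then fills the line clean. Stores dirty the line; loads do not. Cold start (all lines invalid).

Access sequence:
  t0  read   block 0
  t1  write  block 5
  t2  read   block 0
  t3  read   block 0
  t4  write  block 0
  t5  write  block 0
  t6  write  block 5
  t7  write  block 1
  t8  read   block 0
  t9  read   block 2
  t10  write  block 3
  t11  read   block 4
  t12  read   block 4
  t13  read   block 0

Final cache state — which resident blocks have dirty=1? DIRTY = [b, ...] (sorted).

DIRTY = [3]

0: R B0 → L0 miss [-]
1: W B5 → L1 miss [D]
2: R B0 → L0 hit [-]
3: R B0 → L0 hit [-]
4: W B0 → L0 hit [D]
5: W B0 → L0 hit [D]
6: W B5 → L1 hit [D]
7: W B1 → L1 miss wb→B5 [D]
8: R B0 → L0 hit [D]
9: R B2 → L0 miss wb→B0 [-]
10: W B3 → L1 miss wb→B1 [D]
11: R B4 → L0 miss [-]
12: R B4 → L0 hit [-]
13: R B0 → L0 miss [-]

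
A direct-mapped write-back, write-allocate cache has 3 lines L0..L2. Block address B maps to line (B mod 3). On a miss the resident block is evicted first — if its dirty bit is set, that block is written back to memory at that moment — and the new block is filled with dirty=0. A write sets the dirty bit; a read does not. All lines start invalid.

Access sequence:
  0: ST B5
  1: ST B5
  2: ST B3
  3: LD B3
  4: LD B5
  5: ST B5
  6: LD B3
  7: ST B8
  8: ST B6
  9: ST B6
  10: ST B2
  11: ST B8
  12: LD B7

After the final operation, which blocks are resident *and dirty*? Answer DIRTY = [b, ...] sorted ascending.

DIRTY = [6, 8]

  0 | W B5 → L2 miss [D]
  1 | W B5 → L2 hit [D]
  2 | W B3 → L0 miss [D]
  3 | R B3 → L0 hit [D]
  4 | R B5 → L2 hit [D]
  5 | W B5 → L2 hit [D]
  6 | R B3 → L0 hit [D]
  7 | W B8 → L2 miss wb→B5 [D]
  8 | W B6 → L0 miss wb→B3 [D]
  9 | W B6 → L0 hit [D]
  10 | W B2 → L2 miss wb→B8 [D]
  11 | W B8 → L2 miss wb→B2 [D]
  12 | R B7 → L1 miss [-]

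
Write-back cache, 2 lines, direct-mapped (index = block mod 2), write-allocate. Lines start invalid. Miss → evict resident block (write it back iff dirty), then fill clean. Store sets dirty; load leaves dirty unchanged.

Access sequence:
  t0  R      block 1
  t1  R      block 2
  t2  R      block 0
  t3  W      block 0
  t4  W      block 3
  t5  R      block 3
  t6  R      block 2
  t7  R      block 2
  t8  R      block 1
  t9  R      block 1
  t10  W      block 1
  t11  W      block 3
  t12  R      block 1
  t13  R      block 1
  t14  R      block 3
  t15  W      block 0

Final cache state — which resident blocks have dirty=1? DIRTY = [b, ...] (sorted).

DIRTY = [0]

0: R B1 -> L1 miss  d=-]
1: R B2 -> L0 miss  d=-]
2: R B0 -> L0 miss  d=-]
3: W B0 -> L0 hit  d=D]
4: W B3 -> L1 miss  d=D]
5: R B3 -> L1 hit  d=D]
6: R B2 -> L0 miss wb->B0  d=-]
7: R B2 -> L0 hit  d=-]
8: R B1 -> L1 miss wb->B3  d=-]
9: R B1 -> L1 hit  d=-]
10: W B1 -> L1 hit  d=D]
11: W B3 -> L1 miss wb->B1  d=D]
12: R B1 -> L1 miss wb->B3  d=-]
13: R B1 -> L1 hit  d=-]
14: R B3 -> L1 miss  d=-]
15: W B0 -> L0 miss  d=D]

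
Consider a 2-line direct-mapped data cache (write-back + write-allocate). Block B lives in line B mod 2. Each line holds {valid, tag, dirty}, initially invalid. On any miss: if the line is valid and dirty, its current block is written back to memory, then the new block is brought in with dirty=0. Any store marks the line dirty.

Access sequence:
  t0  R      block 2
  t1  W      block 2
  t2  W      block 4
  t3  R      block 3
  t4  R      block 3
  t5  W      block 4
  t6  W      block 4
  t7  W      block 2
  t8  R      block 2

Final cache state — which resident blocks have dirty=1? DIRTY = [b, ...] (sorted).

0: R B2 -> L0 miss  d=-]
1: W B2 -> L0 hit  d=D]
2: W B4 -> L0 miss wb->B2  d=D]
3: R B3 -> L1 miss  d=-]
4: R B3 -> L1 hit  d=-]
5: W B4 -> L0 hit  d=D]
6: W B4 -> L0 hit  d=D]
7: W B2 -> L0 miss wb->B4  d=D]
8: R B2 -> L0 hit  d=D]

DIRTY = [2]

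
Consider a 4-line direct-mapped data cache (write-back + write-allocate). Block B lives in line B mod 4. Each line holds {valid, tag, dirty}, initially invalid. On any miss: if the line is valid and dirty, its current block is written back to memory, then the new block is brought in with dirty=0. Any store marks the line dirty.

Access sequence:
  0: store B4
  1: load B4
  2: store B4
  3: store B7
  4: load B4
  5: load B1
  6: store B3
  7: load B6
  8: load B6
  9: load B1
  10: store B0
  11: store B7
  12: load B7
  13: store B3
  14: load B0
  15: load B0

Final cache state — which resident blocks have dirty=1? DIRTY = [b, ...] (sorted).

DIRTY = [0, 3]

0: W B4 → L0 miss [D]
1: R B4 → L0 hit [D]
2: W B4 → L0 hit [D]
3: W B7 → L3 miss [D]
4: R B4 → L0 hit [D]
5: R B1 → L1 miss [-]
6: W B3 → L3 miss wb→B7 [D]
7: R B6 → L2 miss [-]
8: R B6 → L2 hit [-]
9: R B1 → L1 hit [-]
10: W B0 → L0 miss wb→B4 [D]
11: W B7 → L3 miss wb→B3 [D]
12: R B7 → L3 hit [D]
13: W B3 → L3 miss wb→B7 [D]
14: R B0 → L0 hit [D]
15: R B0 → L0 hit [D]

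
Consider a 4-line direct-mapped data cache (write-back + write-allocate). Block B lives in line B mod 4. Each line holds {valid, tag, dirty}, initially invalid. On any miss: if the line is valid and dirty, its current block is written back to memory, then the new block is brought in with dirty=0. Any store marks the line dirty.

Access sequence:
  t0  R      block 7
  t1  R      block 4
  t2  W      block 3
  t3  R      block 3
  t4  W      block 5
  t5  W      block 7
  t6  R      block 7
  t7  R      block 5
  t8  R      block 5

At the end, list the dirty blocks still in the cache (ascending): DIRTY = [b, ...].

  0 | R B7 → L3 miss [-]
  1 | R B4 → L0 miss [-]
  2 | W B3 → L3 miss [D]
  3 | R B3 → L3 hit [D]
  4 | W B5 → L1 miss [D]
  5 | W B7 → L3 miss wb→B3 [D]
  6 | R B7 → L3 hit [D]
  7 | R B5 → L1 hit [D]
  8 | R B5 → L1 hit [D]

DIRTY = [5, 7]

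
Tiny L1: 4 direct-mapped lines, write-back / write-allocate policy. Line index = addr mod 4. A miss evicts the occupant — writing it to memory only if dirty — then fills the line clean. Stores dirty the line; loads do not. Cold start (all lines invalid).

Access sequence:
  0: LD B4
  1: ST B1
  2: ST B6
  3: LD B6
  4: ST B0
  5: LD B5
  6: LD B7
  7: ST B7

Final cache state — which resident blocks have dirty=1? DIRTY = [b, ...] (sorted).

DIRTY = [0, 6, 7]

0: R B4 -> L0 miss  d=-]
1: W B1 -> L1 miss  d=D]
2: W B6 -> L2 miss  d=D]
3: R B6 -> L2 hit  d=D]
4: W B0 -> L0 miss  d=D]
5: R B5 -> L1 miss wb->B1  d=-]
6: R B7 -> L3 miss  d=-]
7: W B7 -> L3 hit  d=D]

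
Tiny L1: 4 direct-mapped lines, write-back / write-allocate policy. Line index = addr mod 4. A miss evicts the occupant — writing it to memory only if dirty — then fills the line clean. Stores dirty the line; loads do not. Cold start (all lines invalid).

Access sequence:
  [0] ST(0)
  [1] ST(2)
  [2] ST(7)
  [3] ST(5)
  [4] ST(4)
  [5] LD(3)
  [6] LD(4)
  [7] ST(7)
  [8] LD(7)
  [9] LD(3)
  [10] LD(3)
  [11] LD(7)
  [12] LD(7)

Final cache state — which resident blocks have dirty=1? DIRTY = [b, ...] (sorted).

DIRTY = [2, 4, 5]

0: W B0 → L0 miss [D]
1: W B2 → L2 miss [D]
2: W B7 → L3 miss [D]
3: W B5 → L1 miss [D]
4: W B4 → L0 miss wb→B0 [D]
5: R B3 → L3 miss wb→B7 [-]
6: R B4 → L0 hit [D]
7: W B7 → L3 miss [D]
8: R B7 → L3 hit [D]
9: R B3 → L3 miss wb→B7 [-]
10: R B3 → L3 hit [-]
11: R B7 → L3 miss [-]
12: R B7 → L3 hit [-]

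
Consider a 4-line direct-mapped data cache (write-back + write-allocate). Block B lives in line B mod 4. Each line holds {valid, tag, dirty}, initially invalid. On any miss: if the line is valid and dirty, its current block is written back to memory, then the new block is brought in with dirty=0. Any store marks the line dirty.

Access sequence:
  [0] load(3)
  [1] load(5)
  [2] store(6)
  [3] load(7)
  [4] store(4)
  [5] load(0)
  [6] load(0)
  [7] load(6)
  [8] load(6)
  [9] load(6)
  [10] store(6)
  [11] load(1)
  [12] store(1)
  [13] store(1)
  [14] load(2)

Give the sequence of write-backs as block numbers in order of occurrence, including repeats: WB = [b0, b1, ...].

WB = [4, 6]

  0 | R B3 → L3 miss [-]
  1 | R B5 → L1 miss [-]
  2 | W B6 → L2 miss [D]
  3 | R B7 → L3 miss [-]
  4 | W B4 → L0 miss [D]
  5 | R B0 → L0 miss wb→B4 [-]
  6 | R B0 → L0 hit [-]
  7 | R B6 → L2 hit [D]
  8 | R B6 → L2 hit [D]
  9 | R B6 → L2 hit [D]
  10 | W B6 → L2 hit [D]
  11 | R B1 → L1 miss [-]
  12 | W B1 → L1 hit [D]
  13 | W B1 → L1 hit [D]
  14 | R B2 → L2 miss wb→B6 [-]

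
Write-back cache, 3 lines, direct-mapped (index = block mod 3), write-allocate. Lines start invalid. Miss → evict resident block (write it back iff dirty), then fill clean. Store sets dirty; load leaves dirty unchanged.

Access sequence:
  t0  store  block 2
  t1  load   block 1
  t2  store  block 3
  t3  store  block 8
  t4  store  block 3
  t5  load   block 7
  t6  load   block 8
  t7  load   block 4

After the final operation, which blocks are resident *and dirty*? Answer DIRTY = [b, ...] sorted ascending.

DIRTY = [3, 8]

  0 | W B2 → L2 miss [D]
  1 | R B1 → L1 miss [-]
  2 | W B3 → L0 miss [D]
  3 | W B8 → L2 miss wb→B2 [D]
  4 | W B3 → L0 hit [D]
  5 | R B7 → L1 miss [-]
  6 | R B8 → L2 hit [D]
  7 | R B4 → L1 miss [-]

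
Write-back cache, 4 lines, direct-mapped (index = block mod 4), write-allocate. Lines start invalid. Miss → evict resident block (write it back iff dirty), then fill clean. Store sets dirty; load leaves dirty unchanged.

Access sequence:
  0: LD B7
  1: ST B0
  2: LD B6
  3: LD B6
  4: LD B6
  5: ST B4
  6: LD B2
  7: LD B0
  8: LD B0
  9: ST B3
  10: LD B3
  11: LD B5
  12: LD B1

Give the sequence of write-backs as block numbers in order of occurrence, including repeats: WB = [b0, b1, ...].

WB = [0, 4]

0: R B7 → L3 miss [-]
1: W B0 → L0 miss [D]
2: R B6 → L2 miss [-]
3: R B6 → L2 hit [-]
4: R B6 → L2 hit [-]
5: W B4 → L0 miss wb→B0 [D]
6: R B2 → L2 miss [-]
7: R B0 → L0 miss wb→B4 [-]
8: R B0 → L0 hit [-]
9: W B3 → L3 miss [D]
10: R B3 → L3 hit [D]
11: R B5 → L1 miss [-]
12: R B1 → L1 miss [-]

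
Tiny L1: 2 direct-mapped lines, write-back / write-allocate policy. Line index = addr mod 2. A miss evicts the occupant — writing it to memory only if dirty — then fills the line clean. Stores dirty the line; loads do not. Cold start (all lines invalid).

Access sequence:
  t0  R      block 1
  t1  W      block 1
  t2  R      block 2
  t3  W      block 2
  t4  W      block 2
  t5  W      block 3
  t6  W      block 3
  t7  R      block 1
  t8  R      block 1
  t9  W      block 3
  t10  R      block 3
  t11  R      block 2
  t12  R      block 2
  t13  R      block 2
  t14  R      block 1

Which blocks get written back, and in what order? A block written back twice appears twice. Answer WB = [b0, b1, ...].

0: R B1 → L1 miss [-]
1: W B1 → L1 hit [D]
2: R B2 → L0 miss [-]
3: W B2 → L0 hit [D]
4: W B2 → L0 hit [D]
5: W B3 → L1 miss wb→B1 [D]
6: W B3 → L1 hit [D]
7: R B1 → L1 miss wb→B3 [-]
8: R B1 → L1 hit [-]
9: W B3 → L1 miss [D]
10: R B3 → L1 hit [D]
11: R B2 → L0 hit [D]
12: R B2 → L0 hit [D]
13: R B2 → L0 hit [D]
14: R B1 → L1 miss wb→B3 [-]

WB = [1, 3, 3]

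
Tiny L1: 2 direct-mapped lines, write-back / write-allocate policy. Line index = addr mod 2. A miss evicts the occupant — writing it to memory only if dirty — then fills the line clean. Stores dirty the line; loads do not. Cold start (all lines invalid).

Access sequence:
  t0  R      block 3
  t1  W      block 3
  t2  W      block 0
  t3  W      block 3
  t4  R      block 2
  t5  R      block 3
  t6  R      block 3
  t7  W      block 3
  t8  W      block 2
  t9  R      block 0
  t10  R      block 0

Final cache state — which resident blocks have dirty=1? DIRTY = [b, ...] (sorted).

0: R B3 → L1 miss [-]
1: W B3 → L1 hit [D]
2: W B0 → L0 miss [D]
3: W B3 → L1 hit [D]
4: R B2 → L0 miss wb→B0 [-]
5: R B3 → L1 hit [D]
6: R B3 → L1 hit [D]
7: W B3 → L1 hit [D]
8: W B2 → L0 hit [D]
9: R B0 → L0 miss wb→B2 [-]
10: R B0 → L0 hit [-]

DIRTY = [3]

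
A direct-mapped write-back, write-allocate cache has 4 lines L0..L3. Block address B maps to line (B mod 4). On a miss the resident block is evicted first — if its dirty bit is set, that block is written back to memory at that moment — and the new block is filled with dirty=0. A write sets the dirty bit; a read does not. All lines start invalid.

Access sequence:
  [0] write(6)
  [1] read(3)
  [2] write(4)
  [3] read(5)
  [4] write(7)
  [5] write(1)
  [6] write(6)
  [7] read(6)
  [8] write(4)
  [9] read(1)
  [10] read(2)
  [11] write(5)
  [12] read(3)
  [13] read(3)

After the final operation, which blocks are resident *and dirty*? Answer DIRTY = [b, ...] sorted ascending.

DIRTY = [4, 5]

0: W B6 → L2 miss [D]
1: R B3 → L3 miss [-]
2: W B4 → L0 miss [D]
3: R B5 → L1 miss [-]
4: W B7 → L3 miss [D]
5: W B1 → L1 miss [D]
6: W B6 → L2 hit [D]
7: R B6 → L2 hit [D]
8: W B4 → L0 hit [D]
9: R B1 → L1 hit [D]
10: R B2 → L2 miss wb→B6 [-]
11: W B5 → L1 miss wb→B1 [D]
12: R B3 → L3 miss wb→B7 [-]
13: R B3 → L3 hit [-]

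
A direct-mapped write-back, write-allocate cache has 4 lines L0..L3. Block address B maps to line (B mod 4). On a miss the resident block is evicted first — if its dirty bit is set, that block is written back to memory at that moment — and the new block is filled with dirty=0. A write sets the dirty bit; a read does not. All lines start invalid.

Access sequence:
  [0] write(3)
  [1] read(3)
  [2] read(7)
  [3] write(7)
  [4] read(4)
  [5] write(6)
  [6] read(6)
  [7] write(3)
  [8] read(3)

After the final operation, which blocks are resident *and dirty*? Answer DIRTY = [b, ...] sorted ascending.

DIRTY = [3, 6]

0: W B3 -> L3 miss  d=D]
1: R B3 -> L3 hit  d=D]
2: R B7 -> L3 miss wb->B3  d=-]
3: W B7 -> L3 hit  d=D]
4: R B4 -> L0 miss  d=-]
5: W B6 -> L2 miss  d=D]
6: R B6 -> L2 hit  d=D]
7: W B3 -> L3 miss wb->B7  d=D]
8: R B3 -> L3 hit  d=D]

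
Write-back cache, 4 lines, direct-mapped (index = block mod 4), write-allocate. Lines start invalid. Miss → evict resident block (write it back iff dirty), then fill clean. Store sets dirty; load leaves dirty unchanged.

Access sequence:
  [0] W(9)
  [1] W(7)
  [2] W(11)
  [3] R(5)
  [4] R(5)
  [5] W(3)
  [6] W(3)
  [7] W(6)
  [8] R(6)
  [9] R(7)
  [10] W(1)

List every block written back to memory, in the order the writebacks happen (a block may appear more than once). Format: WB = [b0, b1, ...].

WB = [7, 9, 11, 3]

0: W B9 → L1 miss [D]
1: W B7 → L3 miss [D]
2: W B11 → L3 miss wb→B7 [D]
3: R B5 → L1 miss wb→B9 [-]
4: R B5 → L1 hit [-]
5: W B3 → L3 miss wb→B11 [D]
6: W B3 → L3 hit [D]
7: W B6 → L2 miss [D]
8: R B6 → L2 hit [D]
9: R B7 → L3 miss wb→B3 [-]
10: W B1 → L1 miss [D]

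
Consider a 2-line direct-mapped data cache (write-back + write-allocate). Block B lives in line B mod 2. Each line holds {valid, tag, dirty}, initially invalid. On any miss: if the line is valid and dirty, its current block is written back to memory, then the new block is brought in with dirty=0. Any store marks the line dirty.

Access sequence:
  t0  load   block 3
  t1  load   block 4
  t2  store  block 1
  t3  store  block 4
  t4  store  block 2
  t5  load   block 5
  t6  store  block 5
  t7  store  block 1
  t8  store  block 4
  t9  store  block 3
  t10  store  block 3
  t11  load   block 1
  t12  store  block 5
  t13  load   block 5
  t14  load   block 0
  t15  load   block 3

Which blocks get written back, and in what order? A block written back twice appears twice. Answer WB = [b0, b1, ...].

  0 | R B3 → L1 miss [-]
  1 | R B4 → L0 miss [-]
  2 | W B1 → L1 miss [D]
  3 | W B4 → L0 hit [D]
  4 | W B2 → L0 miss wb→B4 [D]
  5 | R B5 → L1 miss wb→B1 [-]
  6 | W B5 → L1 hit [D]
  7 | W B1 → L1 miss wb→B5 [D]
  8 | W B4 → L0 miss wb→B2 [D]
  9 | W B3 → L1 miss wb→B1 [D]
  10 | W B3 → L1 hit [D]
  11 | R B1 → L1 miss wb→B3 [-]
  12 | W B5 → L1 miss [D]
  13 | R B5 → L1 hit [D]
  14 | R B0 → L0 miss wb→B4 [-]
  15 | R B3 → L1 miss wb→B5 [-]

WB = [4, 1, 5, 2, 1, 3, 4, 5]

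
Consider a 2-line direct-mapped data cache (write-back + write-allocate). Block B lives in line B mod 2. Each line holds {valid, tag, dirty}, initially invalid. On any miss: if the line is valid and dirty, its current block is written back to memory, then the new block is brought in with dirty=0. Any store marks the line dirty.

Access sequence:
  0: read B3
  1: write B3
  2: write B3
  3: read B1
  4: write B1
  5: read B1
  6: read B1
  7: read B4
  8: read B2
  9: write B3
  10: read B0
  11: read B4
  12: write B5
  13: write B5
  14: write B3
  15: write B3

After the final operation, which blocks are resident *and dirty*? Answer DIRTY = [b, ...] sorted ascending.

0: R B3 → L1 miss [-]
1: W B3 → L1 hit [D]
2: W B3 → L1 hit [D]
3: R B1 → L1 miss wb→B3 [-]
4: W B1 → L1 hit [D]
5: R B1 → L1 hit [D]
6: R B1 → L1 hit [D]
7: R B4 → L0 miss [-]
8: R B2 → L0 miss [-]
9: W B3 → L1 miss wb→B1 [D]
10: R B0 → L0 miss [-]
11: R B4 → L0 miss [-]
12: W B5 → L1 miss wb→B3 [D]
13: W B5 → L1 hit [D]
14: W B3 → L1 miss wb→B5 [D]
15: W B3 → L1 hit [D]

DIRTY = [3]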